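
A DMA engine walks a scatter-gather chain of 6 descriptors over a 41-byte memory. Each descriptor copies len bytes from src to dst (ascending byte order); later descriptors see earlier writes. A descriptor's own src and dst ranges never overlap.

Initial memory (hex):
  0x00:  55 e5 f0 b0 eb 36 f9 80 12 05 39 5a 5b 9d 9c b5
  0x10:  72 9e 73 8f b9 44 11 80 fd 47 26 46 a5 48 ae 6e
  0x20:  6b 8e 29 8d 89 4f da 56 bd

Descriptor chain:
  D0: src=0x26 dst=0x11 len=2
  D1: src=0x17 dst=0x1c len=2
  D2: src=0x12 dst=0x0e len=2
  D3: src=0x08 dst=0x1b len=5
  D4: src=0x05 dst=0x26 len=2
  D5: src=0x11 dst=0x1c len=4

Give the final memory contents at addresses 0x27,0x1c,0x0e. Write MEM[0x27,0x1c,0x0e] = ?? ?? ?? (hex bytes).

#0 dst[0x11+2] := {0xda,0x56}
#1 dst[0x1c+2] := {0x80,0xfd}
#2 dst[0x0e+2] := {0x56,0x8f}
#3 dst[0x1b+5] := {0x12,0x05,0x39,0x5a,0x5b}
#4 dst[0x26+2] := {0x36,0xf9}
#5 dst[0x1c+4] := {0xda,0x56,0x8f,0xb9}
query mem[0x27]=0xf9, mem[0x1c]=0xda, mem[0x0e]=0x56

MEM[0x27,0x1c,0x0e] = f9 da 56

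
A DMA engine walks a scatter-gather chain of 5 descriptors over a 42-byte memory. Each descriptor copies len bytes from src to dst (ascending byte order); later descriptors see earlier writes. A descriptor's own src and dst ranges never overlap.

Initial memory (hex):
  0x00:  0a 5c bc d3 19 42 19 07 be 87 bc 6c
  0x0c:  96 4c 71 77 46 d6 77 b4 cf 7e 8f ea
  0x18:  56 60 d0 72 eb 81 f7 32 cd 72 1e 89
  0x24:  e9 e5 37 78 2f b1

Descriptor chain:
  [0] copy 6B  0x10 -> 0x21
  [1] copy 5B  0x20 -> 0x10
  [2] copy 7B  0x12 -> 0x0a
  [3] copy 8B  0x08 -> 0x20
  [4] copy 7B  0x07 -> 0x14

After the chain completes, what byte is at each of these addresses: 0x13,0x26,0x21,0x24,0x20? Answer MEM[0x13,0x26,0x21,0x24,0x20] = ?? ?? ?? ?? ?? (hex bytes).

#0 dst[0x21+6] := {0x46,0xd6,0x77,0xb4,0xcf,0x7e}
#1 dst[0x10+5] := {0xcd,0x46,0xd6,0x77,0xb4}
#2 dst[0x0a+7] := {0xd6,0x77,0xb4,0x7e,0x8f,0xea,0x56}
#3 dst[0x20+8] := {0xbe,0x87,0xd6,0x77,0xb4,0x7e,0x8f,0xea}
#4 dst[0x14+7] := {0x07,0xbe,0x87,0xd6,0x77,0xb4,0x7e}
query mem[0x13]=0x77, mem[0x26]=0x8f, mem[0x21]=0x87, mem[0x24]=0xb4, mem[0x20]=0xbe

MEM[0x13,0x26,0x21,0x24,0x20] = 77 8f 87 b4 be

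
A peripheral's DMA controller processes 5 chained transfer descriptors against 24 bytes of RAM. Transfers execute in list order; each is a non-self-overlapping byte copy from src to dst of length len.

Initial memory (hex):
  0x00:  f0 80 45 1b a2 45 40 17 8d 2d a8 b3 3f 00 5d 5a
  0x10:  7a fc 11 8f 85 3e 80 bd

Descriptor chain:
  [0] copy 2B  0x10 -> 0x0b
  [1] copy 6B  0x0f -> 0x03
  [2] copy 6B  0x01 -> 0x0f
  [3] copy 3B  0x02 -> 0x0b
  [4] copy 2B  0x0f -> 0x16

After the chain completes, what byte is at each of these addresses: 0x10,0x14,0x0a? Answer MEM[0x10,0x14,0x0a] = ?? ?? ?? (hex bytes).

MEM[0x10,0x14,0x0a] = 45 11 a8

#0 dst[0x0b+2] := {0x7a,0xfc}
#1 dst[0x03+6] := {0x5a,0x7a,0xfc,0x11,0x8f,0x85}
#2 dst[0x0f+6] := {0x80,0x45,0x5a,0x7a,0xfc,0x11}
#3 dst[0x0b+3] := {0x45,0x5a,0x7a}
#4 dst[0x16+2] := {0x80,0x45}
query mem[0x10]=0x45, mem[0x14]=0x11, mem[0x0a]=0xa8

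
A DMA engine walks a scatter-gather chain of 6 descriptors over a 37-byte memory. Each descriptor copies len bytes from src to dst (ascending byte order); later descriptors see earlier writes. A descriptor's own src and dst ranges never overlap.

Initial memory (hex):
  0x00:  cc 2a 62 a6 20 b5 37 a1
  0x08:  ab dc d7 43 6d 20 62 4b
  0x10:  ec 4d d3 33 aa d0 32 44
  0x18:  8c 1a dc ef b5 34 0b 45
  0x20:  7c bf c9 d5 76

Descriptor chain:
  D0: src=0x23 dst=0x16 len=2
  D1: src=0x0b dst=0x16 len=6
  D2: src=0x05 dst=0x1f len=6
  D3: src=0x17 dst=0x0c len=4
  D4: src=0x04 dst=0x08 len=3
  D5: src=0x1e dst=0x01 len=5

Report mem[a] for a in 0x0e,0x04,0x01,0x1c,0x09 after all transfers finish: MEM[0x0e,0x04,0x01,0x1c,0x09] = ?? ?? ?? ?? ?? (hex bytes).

#0 dst[0x16+2] := {0xd5,0x76}
#1 dst[0x16+6] := {0x43,0x6d,0x20,0x62,0x4b,0xec}
#2 dst[0x1f+6] := {0xb5,0x37,0xa1,0xab,0xdc,0xd7}
#3 dst[0x0c+4] := {0x6d,0x20,0x62,0x4b}
#4 dst[0x08+3] := {0x20,0xb5,0x37}
#5 dst[0x01+5] := {0x0b,0xb5,0x37,0xa1,0xab}
query mem[0x0e]=0x62, mem[0x04]=0xa1, mem[0x01]=0x0b, mem[0x1c]=0xb5, mem[0x09]=0xb5

MEM[0x0e,0x04,0x01,0x1c,0x09] = 62 a1 0b b5 b5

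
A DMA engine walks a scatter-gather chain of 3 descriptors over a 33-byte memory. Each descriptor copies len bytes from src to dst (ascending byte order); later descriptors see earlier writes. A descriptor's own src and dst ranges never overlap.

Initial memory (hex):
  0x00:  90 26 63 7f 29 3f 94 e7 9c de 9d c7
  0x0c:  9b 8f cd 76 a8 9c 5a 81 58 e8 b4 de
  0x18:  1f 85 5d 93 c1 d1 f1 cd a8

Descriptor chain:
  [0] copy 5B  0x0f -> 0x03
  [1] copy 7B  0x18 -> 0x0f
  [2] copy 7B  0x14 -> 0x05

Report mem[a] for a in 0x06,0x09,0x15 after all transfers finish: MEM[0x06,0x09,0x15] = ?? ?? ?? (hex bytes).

MEM[0x06,0x09,0x15] = f1 1f f1

D0: mem[0x03..0x07] <- [76 a8 9c 5a 81]
D1: mem[0x0f..0x15] <- [1f 85 5d 93 c1 d1 f1]
D2: mem[0x05..0x0b] <- [d1 f1 b4 de 1f 85 5d]
query mem[0x06]=0xf1, mem[0x09]=0x1f, mem[0x15]=0xf1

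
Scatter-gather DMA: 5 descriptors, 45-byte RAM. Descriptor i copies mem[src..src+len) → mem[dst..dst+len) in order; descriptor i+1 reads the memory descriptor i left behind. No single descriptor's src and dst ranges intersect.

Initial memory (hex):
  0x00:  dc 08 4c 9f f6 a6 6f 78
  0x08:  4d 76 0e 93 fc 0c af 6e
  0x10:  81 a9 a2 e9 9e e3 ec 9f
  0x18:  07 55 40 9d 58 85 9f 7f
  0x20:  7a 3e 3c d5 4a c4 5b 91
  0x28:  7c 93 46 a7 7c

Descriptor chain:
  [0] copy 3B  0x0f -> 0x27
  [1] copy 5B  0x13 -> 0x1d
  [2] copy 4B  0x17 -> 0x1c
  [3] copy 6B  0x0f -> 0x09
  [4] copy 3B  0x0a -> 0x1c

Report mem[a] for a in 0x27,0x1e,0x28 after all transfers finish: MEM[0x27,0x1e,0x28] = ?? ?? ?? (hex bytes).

D0: mem[0x27..0x29] <- [6e 81 a9]
D1: mem[0x1d..0x21] <- [e9 9e e3 ec 9f]
D2: mem[0x1c..0x1f] <- [9f 07 55 40]
D3: mem[0x09..0x0e] <- [6e 81 a9 a2 e9 9e]
D4: mem[0x1c..0x1e] <- [81 a9 a2]
query mem[0x27]=0x6e, mem[0x1e]=0xa2, mem[0x28]=0x81

MEM[0x27,0x1e,0x28] = 6e a2 81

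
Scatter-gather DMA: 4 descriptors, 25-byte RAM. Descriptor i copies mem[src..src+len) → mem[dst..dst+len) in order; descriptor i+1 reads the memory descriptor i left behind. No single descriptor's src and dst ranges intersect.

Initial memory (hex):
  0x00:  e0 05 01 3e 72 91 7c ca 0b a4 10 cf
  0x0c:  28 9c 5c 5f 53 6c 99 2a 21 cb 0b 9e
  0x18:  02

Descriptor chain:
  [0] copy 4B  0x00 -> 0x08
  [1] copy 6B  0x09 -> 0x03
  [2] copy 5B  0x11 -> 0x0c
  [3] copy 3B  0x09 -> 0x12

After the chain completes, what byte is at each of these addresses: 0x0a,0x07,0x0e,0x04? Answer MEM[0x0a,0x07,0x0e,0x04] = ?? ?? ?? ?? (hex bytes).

MEM[0x0a,0x07,0x0e,0x04] = 01 9c 2a 01

D0: mem[0x08..0x0b] <- [e0 05 01 3e]
D1: mem[0x03..0x08] <- [05 01 3e 28 9c 5c]
D2: mem[0x0c..0x10] <- [6c 99 2a 21 cb]
D3: mem[0x12..0x14] <- [05 01 3e]
query mem[0x0a]=0x01, mem[0x07]=0x9c, mem[0x0e]=0x2a, mem[0x04]=0x01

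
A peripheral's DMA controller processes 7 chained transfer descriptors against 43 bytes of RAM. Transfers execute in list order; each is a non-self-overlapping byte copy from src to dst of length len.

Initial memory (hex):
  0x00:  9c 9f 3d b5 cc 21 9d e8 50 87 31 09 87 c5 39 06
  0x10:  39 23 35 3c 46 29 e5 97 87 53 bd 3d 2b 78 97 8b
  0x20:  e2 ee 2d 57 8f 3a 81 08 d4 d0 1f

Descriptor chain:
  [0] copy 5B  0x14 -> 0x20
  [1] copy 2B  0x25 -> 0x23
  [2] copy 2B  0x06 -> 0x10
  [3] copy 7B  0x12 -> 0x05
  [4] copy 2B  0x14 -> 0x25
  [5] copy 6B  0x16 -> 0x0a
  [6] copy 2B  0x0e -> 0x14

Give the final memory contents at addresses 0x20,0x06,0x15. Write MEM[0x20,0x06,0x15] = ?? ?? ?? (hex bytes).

#0 dst[0x20+5] := {0x46,0x29,0xe5,0x97,0x87}
#1 dst[0x23+2] := {0x3a,0x81}
#2 dst[0x10+2] := {0x9d,0xe8}
#3 dst[0x05+7] := {0x35,0x3c,0x46,0x29,0xe5,0x97,0x87}
#4 dst[0x25+2] := {0x46,0x29}
#5 dst[0x0a+6] := {0xe5,0x97,0x87,0x53,0xbd,0x3d}
#6 dst[0x14+2] := {0xbd,0x3d}
query mem[0x20]=0x46, mem[0x06]=0x3c, mem[0x15]=0x3d

MEM[0x20,0x06,0x15] = 46 3c 3d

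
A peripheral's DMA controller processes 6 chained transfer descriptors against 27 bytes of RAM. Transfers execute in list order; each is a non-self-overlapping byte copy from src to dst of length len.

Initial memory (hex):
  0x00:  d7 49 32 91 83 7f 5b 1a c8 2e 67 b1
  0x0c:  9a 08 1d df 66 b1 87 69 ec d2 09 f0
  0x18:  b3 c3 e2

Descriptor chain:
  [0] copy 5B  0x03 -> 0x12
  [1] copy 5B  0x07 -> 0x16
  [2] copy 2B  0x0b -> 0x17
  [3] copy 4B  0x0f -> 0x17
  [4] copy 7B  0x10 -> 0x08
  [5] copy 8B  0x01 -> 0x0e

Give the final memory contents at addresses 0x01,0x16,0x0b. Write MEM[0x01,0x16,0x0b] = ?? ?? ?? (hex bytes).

MEM[0x01,0x16,0x0b] = 49 1a 83

[0] 0x03->0x12 len=5 : 91 83 7f 5b 1a
[1] 0x07->0x16 len=5 : 1a c8 2e 67 b1
[2] 0x0b->0x17 len=2 : b1 9a
[3] 0x0f->0x17 len=4 : df 66 b1 91
[4] 0x10->0x08 len=7 : 66 b1 91 83 7f 5b 1a
[5] 0x01->0x0e len=8 : 49 32 91 83 7f 5b 1a 66
query mem[0x01]=0x49, mem[0x16]=0x1a, mem[0x0b]=0x83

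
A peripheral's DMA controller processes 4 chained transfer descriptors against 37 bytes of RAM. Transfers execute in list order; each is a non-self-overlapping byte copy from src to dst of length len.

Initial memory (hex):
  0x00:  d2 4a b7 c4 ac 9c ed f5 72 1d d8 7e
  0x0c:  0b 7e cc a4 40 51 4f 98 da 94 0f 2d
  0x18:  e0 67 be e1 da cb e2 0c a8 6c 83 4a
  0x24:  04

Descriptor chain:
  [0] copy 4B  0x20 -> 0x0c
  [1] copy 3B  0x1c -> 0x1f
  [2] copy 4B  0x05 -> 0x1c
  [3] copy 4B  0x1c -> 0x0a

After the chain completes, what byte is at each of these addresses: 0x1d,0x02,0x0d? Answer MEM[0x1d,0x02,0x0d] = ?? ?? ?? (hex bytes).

[0] 0x20->0x0c len=4 : a8 6c 83 4a
[1] 0x1c->0x1f len=3 : da cb e2
[2] 0x05->0x1c len=4 : 9c ed f5 72
[3] 0x1c->0x0a len=4 : 9c ed f5 72
query mem[0x1d]=0xed, mem[0x02]=0xb7, mem[0x0d]=0x72

MEM[0x1d,0x02,0x0d] = ed b7 72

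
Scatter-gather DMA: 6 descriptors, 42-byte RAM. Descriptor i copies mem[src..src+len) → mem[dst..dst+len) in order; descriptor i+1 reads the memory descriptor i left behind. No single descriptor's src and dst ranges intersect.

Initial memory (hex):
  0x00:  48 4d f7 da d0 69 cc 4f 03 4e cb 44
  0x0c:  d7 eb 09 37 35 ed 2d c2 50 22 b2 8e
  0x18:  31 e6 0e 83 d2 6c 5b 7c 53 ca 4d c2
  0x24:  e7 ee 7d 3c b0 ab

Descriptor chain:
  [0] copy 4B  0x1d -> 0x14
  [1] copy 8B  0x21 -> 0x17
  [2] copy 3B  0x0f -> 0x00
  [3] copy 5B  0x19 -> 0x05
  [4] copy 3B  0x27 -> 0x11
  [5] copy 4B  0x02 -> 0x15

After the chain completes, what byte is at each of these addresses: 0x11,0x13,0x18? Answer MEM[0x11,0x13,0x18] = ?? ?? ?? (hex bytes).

[0] 0x1d->0x14 len=4 : 6c 5b 7c 53
[1] 0x21->0x17 len=8 : ca 4d c2 e7 ee 7d 3c b0
[2] 0x0f->0x00 len=3 : 37 35 ed
[3] 0x19->0x05 len=5 : c2 e7 ee 7d 3c
[4] 0x27->0x11 len=3 : 3c b0 ab
[5] 0x02->0x15 len=4 : ed da d0 c2
query mem[0x11]=0x3c, mem[0x13]=0xab, mem[0x18]=0xc2

MEM[0x11,0x13,0x18] = 3c ab c2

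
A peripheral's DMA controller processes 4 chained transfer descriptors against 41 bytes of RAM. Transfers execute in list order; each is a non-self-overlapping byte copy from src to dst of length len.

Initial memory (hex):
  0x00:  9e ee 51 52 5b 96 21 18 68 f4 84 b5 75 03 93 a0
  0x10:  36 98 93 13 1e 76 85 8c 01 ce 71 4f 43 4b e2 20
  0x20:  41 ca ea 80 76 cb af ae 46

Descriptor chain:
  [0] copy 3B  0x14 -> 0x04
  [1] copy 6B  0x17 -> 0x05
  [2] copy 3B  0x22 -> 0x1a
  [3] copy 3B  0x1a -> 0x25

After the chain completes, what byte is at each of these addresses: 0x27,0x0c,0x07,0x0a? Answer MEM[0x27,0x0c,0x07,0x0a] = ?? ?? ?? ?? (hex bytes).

  after D0: wrote 3B at 0x04 = 1e7685
  after D1: wrote 6B at 0x05 = 8c01ce714f43
  after D2: wrote 3B at 0x1a = ea8076
  after D3: wrote 3B at 0x25 = ea8076
query mem[0x27]=0x76, mem[0x0c]=0x75, mem[0x07]=0xce, mem[0x0a]=0x43

MEM[0x27,0x0c,0x07,0x0a] = 76 75 ce 43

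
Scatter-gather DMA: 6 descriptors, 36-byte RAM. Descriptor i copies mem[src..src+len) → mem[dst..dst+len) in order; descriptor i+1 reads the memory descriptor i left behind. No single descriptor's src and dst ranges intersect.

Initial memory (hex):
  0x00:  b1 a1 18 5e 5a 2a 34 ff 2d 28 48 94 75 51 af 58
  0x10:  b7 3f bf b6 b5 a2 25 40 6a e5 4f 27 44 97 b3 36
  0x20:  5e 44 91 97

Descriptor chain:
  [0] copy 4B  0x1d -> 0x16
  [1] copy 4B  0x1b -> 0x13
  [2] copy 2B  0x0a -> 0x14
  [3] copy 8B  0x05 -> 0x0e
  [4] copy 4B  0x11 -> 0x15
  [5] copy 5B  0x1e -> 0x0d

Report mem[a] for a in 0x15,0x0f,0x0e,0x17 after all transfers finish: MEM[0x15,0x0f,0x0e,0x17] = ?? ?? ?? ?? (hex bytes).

[0] 0x1d->0x16 len=4 : 97 b3 36 5e
[1] 0x1b->0x13 len=4 : 27 44 97 b3
[2] 0x0a->0x14 len=2 : 48 94
[3] 0x05->0x0e len=8 : 2a 34 ff 2d 28 48 94 75
[4] 0x11->0x15 len=4 : 2d 28 48 94
[5] 0x1e->0x0d len=5 : b3 36 5e 44 91
query mem[0x15]=0x2d, mem[0x0f]=0x5e, mem[0x0e]=0x36, mem[0x17]=0x48

MEM[0x15,0x0f,0x0e,0x17] = 2d 5e 36 48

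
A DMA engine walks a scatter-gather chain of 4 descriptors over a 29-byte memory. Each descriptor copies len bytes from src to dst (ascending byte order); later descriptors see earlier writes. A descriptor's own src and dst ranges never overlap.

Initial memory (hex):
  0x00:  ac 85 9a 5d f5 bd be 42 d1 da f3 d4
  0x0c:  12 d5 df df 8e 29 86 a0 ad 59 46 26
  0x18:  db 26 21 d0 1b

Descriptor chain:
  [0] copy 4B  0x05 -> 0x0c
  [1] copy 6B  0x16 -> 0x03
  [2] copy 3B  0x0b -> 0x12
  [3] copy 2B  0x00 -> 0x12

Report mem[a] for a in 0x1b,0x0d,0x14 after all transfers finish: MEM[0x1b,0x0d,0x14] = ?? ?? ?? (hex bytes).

MEM[0x1b,0x0d,0x14] = d0 be be

[0] 0x05->0x0c len=4 : bd be 42 d1
[1] 0x16->0x03 len=6 : 46 26 db 26 21 d0
[2] 0x0b->0x12 len=3 : d4 bd be
[3] 0x00->0x12 len=2 : ac 85
query mem[0x1b]=0xd0, mem[0x0d]=0xbe, mem[0x14]=0xbe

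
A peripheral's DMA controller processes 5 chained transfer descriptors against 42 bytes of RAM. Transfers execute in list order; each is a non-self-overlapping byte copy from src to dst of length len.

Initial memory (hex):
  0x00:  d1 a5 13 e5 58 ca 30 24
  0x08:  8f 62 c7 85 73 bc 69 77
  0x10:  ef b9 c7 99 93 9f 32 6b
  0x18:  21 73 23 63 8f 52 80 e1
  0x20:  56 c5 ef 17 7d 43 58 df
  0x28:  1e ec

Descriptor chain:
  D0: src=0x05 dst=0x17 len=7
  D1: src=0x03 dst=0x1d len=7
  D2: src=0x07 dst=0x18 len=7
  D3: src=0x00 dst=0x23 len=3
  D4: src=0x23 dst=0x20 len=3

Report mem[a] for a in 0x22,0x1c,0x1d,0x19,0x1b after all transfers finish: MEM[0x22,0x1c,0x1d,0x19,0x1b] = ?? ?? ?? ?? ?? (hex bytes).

MEM[0x22,0x1c,0x1d,0x19,0x1b] = 13 85 73 8f c7

D0: mem[0x17..0x1d] <- [ca 30 24 8f 62 c7 85]
D1: mem[0x1d..0x23] <- [e5 58 ca 30 24 8f 62]
D2: mem[0x18..0x1e] <- [24 8f 62 c7 85 73 bc]
D3: mem[0x23..0x25] <- [d1 a5 13]
D4: mem[0x20..0x22] <- [d1 a5 13]
query mem[0x22]=0x13, mem[0x1c]=0x85, mem[0x1d]=0x73, mem[0x19]=0x8f, mem[0x1b]=0xc7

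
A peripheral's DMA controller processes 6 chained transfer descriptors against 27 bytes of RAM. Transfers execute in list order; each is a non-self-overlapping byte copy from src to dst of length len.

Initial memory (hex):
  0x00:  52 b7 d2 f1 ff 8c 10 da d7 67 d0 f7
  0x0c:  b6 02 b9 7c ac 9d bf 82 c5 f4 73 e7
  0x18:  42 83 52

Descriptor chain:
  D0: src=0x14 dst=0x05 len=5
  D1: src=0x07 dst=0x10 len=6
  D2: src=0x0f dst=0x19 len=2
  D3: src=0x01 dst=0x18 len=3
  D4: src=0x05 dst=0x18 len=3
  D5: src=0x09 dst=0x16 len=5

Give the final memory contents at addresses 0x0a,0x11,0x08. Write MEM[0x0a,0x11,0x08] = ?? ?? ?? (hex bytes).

MEM[0x0a,0x11,0x08] = d0 e7 e7

#0 dst[0x05+5] := {0xc5,0xf4,0x73,0xe7,0x42}
#1 dst[0x10+6] := {0x73,0xe7,0x42,0xd0,0xf7,0xb6}
#2 dst[0x19+2] := {0x7c,0x73}
#3 dst[0x18+3] := {0xb7,0xd2,0xf1}
#4 dst[0x18+3] := {0xc5,0xf4,0x73}
#5 dst[0x16+5] := {0x42,0xd0,0xf7,0xb6,0x02}
query mem[0x0a]=0xd0, mem[0x11]=0xe7, mem[0x08]=0xe7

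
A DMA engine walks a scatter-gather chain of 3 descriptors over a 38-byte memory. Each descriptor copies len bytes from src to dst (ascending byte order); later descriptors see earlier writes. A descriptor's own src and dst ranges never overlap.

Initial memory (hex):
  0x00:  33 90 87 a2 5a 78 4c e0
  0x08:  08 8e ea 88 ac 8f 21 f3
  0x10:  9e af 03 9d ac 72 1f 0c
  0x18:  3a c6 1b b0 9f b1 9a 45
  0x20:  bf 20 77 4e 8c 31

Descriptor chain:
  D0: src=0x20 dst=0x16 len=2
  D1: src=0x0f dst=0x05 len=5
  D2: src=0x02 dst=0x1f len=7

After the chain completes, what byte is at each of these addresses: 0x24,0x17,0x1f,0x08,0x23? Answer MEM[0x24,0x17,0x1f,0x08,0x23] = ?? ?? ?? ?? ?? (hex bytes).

  after D0: wrote 2B at 0x16 = bf20
  after D1: wrote 5B at 0x05 = f39eaf039d
  after D2: wrote 7B at 0x1f = 87a25af39eaf03
query mem[0x24]=0xaf, mem[0x17]=0x20, mem[0x1f]=0x87, mem[0x08]=0x03, mem[0x23]=0x9e

MEM[0x24,0x17,0x1f,0x08,0x23] = af 20 87 03 9e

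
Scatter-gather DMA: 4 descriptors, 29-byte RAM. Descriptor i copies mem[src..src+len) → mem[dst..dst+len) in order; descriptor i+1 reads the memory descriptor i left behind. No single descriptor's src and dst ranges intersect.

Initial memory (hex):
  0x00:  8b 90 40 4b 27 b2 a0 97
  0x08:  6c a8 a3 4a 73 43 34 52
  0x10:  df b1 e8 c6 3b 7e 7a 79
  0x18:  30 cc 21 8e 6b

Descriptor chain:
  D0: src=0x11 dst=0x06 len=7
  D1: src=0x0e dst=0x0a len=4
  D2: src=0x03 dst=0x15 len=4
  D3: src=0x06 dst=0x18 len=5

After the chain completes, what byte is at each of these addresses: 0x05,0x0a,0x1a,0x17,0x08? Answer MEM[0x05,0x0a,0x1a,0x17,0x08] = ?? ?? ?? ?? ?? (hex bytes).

[0] 0x11->0x06 len=7 : b1 e8 c6 3b 7e 7a 79
[1] 0x0e->0x0a len=4 : 34 52 df b1
[2] 0x03->0x15 len=4 : 4b 27 b2 b1
[3] 0x06->0x18 len=5 : b1 e8 c6 3b 34
query mem[0x05]=0xb2, mem[0x0a]=0x34, mem[0x1a]=0xc6, mem[0x17]=0xb2, mem[0x08]=0xc6

MEM[0x05,0x0a,0x1a,0x17,0x08] = b2 34 c6 b2 c6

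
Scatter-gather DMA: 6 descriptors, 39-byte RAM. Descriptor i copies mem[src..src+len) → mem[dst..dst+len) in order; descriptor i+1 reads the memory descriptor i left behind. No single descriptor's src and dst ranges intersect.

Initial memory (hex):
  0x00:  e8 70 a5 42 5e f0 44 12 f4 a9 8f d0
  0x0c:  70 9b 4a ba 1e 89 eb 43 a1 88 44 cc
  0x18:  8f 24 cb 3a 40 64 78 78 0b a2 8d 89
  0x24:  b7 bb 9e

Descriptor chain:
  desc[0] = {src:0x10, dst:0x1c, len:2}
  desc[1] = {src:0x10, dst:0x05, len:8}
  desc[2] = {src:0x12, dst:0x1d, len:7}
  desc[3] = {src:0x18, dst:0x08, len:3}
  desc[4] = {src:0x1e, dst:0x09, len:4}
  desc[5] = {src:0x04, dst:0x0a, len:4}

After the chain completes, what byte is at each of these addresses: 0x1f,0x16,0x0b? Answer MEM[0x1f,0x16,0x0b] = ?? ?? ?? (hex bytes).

  after D0: wrote 2B at 0x1c = 1e89
  after D1: wrote 8B at 0x05 = 1e89eb43a18844cc
  after D2: wrote 7B at 0x1d = eb43a18844cc8f
  after D3: wrote 3B at 0x08 = 8f24cb
  after D4: wrote 4B at 0x09 = 43a18844
  after D5: wrote 4B at 0x0a = 5e1e89eb
query mem[0x1f]=0xa1, mem[0x16]=0x44, mem[0x0b]=0x1e

MEM[0x1f,0x16,0x0b] = a1 44 1e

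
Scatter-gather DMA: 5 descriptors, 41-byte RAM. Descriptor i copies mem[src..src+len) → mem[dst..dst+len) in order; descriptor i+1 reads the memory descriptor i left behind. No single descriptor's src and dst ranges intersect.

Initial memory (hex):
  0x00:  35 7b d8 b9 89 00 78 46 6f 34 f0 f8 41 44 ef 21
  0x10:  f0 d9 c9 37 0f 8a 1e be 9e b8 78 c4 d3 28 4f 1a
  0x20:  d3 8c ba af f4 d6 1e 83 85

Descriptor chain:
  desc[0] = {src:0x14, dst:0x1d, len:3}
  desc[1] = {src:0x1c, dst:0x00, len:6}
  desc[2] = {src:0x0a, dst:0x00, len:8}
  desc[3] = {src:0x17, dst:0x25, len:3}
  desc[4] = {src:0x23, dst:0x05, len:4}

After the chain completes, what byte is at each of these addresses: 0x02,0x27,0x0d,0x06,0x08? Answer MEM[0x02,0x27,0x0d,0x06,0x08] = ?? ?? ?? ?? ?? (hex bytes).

MEM[0x02,0x27,0x0d,0x06,0x08] = 41 b8 44 f4 9e

  after D0: wrote 3B at 0x1d = 0f8a1e
  after D1: wrote 6B at 0x00 = d30f8a1ed38c
  after D2: wrote 8B at 0x00 = f0f84144ef21f0d9
  after D3: wrote 3B at 0x25 = be9eb8
  after D4: wrote 4B at 0x05 = aff4be9e
query mem[0x02]=0x41, mem[0x27]=0xb8, mem[0x0d]=0x44, mem[0x06]=0xf4, mem[0x08]=0x9e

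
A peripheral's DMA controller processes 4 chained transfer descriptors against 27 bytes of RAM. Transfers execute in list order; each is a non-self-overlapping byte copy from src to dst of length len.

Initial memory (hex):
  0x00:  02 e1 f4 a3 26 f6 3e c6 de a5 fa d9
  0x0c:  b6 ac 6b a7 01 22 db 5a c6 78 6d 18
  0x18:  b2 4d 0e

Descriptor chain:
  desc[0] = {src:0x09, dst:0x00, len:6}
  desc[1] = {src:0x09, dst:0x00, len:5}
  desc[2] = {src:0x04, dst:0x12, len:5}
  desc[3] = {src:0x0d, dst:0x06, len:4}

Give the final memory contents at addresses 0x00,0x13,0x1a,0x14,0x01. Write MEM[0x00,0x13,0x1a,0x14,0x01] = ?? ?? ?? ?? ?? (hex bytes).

MEM[0x00,0x13,0x1a,0x14,0x01] = a5 6b 0e 3e fa

D0: mem[0x00..0x05] <- [a5 fa d9 b6 ac 6b]
D1: mem[0x00..0x04] <- [a5 fa d9 b6 ac]
D2: mem[0x12..0x16] <- [ac 6b 3e c6 de]
D3: mem[0x06..0x09] <- [ac 6b a7 01]
query mem[0x00]=0xa5, mem[0x13]=0x6b, mem[0x1a]=0x0e, mem[0x14]=0x3e, mem[0x01]=0xfa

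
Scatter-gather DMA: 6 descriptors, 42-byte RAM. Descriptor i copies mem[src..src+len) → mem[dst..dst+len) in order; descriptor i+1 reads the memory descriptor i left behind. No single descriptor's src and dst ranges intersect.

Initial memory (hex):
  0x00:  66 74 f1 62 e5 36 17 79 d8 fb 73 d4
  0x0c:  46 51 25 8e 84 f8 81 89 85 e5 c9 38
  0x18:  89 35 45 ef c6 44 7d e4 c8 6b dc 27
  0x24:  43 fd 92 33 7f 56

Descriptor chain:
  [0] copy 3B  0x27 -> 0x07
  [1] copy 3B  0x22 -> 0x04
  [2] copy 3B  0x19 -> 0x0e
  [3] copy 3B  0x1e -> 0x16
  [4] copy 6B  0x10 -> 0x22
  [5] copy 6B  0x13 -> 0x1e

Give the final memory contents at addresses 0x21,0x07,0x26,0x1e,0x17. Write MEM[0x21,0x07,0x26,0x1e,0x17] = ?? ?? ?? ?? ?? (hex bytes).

MEM[0x21,0x07,0x26,0x1e,0x17] = 7d 33 85 89 e4

#0 dst[0x07+3] := {0x33,0x7f,0x56}
#1 dst[0x04+3] := {0xdc,0x27,0x43}
#2 dst[0x0e+3] := {0x35,0x45,0xef}
#3 dst[0x16+3] := {0x7d,0xe4,0xc8}
#4 dst[0x22+6] := {0xef,0xf8,0x81,0x89,0x85,0xe5}
#5 dst[0x1e+6] := {0x89,0x85,0xe5,0x7d,0xe4,0xc8}
query mem[0x21]=0x7d, mem[0x07]=0x33, mem[0x26]=0x85, mem[0x1e]=0x89, mem[0x17]=0xe4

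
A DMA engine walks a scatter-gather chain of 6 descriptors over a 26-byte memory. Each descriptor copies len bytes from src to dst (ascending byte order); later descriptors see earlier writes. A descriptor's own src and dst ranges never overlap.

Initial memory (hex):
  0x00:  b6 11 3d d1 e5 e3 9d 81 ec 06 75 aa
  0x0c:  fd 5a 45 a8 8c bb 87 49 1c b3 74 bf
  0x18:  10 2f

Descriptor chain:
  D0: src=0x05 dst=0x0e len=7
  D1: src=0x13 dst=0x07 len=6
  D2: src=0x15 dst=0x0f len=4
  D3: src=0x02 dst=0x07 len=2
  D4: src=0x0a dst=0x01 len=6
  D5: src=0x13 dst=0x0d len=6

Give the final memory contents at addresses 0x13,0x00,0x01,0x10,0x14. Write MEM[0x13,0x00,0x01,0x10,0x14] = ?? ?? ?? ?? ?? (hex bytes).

#0 dst[0x0e+7] := {0xe3,0x9d,0x81,0xec,0x06,0x75,0xaa}
#1 dst[0x07+6] := {0x75,0xaa,0xb3,0x74,0xbf,0x10}
#2 dst[0x0f+4] := {0xb3,0x74,0xbf,0x10}
#3 dst[0x07+2] := {0x3d,0xd1}
#4 dst[0x01+6] := {0x74,0xbf,0x10,0x5a,0xe3,0xb3}
#5 dst[0x0d+6] := {0x75,0xaa,0xb3,0x74,0xbf,0x10}
query mem[0x13]=0x75, mem[0x00]=0xb6, mem[0x01]=0x74, mem[0x10]=0x74, mem[0x14]=0xaa

MEM[0x13,0x00,0x01,0x10,0x14] = 75 b6 74 74 aa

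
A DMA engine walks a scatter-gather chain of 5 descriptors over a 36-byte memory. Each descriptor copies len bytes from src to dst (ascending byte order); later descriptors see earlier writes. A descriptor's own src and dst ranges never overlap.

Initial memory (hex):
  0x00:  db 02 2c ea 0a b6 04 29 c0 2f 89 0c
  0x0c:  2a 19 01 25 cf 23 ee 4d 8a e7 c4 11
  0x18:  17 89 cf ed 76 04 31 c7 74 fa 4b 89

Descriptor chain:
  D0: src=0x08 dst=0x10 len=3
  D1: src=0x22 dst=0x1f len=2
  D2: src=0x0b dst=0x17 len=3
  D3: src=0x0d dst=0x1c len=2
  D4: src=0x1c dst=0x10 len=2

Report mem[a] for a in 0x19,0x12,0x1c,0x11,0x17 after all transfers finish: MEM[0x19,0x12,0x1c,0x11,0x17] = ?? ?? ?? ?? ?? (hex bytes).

[0] 0x08->0x10 len=3 : c0 2f 89
[1] 0x22->0x1f len=2 : 4b 89
[2] 0x0b->0x17 len=3 : 0c 2a 19
[3] 0x0d->0x1c len=2 : 19 01
[4] 0x1c->0x10 len=2 : 19 01
query mem[0x19]=0x19, mem[0x12]=0x89, mem[0x1c]=0x19, mem[0x11]=0x01, mem[0x17]=0x0c

MEM[0x19,0x12,0x1c,0x11,0x17] = 19 89 19 01 0c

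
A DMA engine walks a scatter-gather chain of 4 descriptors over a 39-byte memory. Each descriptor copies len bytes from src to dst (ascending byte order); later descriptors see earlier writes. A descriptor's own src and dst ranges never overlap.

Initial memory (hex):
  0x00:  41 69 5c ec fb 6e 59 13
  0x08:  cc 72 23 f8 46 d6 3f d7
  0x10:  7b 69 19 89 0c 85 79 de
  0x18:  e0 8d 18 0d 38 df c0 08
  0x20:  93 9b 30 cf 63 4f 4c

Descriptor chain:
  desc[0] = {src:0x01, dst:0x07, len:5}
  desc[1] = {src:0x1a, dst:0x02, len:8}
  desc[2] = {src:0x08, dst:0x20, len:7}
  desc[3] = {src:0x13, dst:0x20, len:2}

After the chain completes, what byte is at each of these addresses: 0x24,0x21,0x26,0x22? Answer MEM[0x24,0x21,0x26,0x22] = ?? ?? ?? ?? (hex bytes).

#0 dst[0x07+5] := {0x69,0x5c,0xec,0xfb,0x6e}
#1 dst[0x02+8] := {0x18,0x0d,0x38,0xdf,0xc0,0x08,0x93,0x9b}
#2 dst[0x20+7] := {0x93,0x9b,0xfb,0x6e,0x46,0xd6,0x3f}
#3 dst[0x20+2] := {0x89,0x0c}
query mem[0x24]=0x46, mem[0x21]=0x0c, mem[0x26]=0x3f, mem[0x22]=0xfb

MEM[0x24,0x21,0x26,0x22] = 46 0c 3f fb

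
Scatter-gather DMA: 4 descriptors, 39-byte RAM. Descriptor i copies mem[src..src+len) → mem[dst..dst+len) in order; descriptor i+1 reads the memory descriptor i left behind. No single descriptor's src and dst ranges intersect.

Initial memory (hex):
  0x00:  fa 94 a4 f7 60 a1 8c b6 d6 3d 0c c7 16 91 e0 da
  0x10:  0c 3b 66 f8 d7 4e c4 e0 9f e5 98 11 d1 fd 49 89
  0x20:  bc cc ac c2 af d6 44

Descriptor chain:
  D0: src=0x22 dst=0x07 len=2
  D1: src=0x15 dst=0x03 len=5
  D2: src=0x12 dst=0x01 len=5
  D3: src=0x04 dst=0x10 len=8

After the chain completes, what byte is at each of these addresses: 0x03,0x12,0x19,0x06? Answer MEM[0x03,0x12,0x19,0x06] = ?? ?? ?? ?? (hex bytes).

[0] 0x22->0x07 len=2 : ac c2
[1] 0x15->0x03 len=5 : 4e c4 e0 9f e5
[2] 0x12->0x01 len=5 : 66 f8 d7 4e c4
[3] 0x04->0x10 len=8 : 4e c4 9f e5 c2 3d 0c c7
query mem[0x03]=0xd7, mem[0x12]=0x9f, mem[0x19]=0xe5, mem[0x06]=0x9f

MEM[0x03,0x12,0x19,0x06] = d7 9f e5 9f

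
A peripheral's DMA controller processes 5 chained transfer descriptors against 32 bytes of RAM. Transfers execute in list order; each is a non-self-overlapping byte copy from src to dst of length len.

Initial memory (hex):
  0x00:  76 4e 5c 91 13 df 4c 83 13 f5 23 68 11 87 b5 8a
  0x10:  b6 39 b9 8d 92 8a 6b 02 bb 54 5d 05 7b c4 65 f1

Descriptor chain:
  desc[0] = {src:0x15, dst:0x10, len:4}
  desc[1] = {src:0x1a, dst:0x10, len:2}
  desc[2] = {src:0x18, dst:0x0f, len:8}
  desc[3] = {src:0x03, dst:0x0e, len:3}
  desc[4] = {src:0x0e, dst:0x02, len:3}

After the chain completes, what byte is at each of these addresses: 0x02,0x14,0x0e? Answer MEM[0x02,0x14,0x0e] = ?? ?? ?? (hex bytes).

#0 dst[0x10+4] := {0x8a,0x6b,0x02,0xbb}
#1 dst[0x10+2] := {0x5d,0x05}
#2 dst[0x0f+8] := {0xbb,0x54,0x5d,0x05,0x7b,0xc4,0x65,0xf1}
#3 dst[0x0e+3] := {0x91,0x13,0xdf}
#4 dst[0x02+3] := {0x91,0x13,0xdf}
query mem[0x02]=0x91, mem[0x14]=0xc4, mem[0x0e]=0x91

MEM[0x02,0x14,0x0e] = 91 c4 91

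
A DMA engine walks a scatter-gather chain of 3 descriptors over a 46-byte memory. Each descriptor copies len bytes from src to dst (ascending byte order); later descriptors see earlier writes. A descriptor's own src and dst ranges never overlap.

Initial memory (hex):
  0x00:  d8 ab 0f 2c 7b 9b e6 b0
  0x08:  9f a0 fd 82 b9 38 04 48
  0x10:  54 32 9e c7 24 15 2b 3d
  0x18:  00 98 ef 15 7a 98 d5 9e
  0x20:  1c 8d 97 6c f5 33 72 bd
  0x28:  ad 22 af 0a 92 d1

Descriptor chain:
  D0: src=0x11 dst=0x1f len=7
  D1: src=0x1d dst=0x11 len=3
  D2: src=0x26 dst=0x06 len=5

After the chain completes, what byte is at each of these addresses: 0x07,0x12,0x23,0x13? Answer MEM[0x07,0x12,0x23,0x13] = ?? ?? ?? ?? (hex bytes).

D0: mem[0x1f..0x25] <- [32 9e c7 24 15 2b 3d]
D1: mem[0x11..0x13] <- [98 d5 32]
D2: mem[0x06..0x0a] <- [72 bd ad 22 af]
query mem[0x07]=0xbd, mem[0x12]=0xd5, mem[0x23]=0x15, mem[0x13]=0x32

MEM[0x07,0x12,0x23,0x13] = bd d5 15 32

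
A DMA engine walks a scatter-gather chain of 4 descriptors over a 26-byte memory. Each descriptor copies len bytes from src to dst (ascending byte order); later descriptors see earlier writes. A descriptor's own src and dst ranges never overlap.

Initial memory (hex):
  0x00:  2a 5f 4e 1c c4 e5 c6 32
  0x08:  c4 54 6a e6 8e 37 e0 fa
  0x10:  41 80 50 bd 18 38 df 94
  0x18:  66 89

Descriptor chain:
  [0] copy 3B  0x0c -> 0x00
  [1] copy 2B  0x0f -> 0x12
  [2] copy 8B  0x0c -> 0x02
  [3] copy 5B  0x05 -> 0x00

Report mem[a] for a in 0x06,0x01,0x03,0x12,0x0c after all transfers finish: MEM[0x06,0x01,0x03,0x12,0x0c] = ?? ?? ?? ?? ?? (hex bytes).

MEM[0x06,0x01,0x03,0x12,0x0c] = 41 41 fa fa 8e

  after D0: wrote 3B at 0x00 = 8e37e0
  after D1: wrote 2B at 0x12 = fa41
  after D2: wrote 8B at 0x02 = 8e37e0fa4180fa41
  after D3: wrote 5B at 0x00 = fa4180fa41
query mem[0x06]=0x41, mem[0x01]=0x41, mem[0x03]=0xfa, mem[0x12]=0xfa, mem[0x0c]=0x8e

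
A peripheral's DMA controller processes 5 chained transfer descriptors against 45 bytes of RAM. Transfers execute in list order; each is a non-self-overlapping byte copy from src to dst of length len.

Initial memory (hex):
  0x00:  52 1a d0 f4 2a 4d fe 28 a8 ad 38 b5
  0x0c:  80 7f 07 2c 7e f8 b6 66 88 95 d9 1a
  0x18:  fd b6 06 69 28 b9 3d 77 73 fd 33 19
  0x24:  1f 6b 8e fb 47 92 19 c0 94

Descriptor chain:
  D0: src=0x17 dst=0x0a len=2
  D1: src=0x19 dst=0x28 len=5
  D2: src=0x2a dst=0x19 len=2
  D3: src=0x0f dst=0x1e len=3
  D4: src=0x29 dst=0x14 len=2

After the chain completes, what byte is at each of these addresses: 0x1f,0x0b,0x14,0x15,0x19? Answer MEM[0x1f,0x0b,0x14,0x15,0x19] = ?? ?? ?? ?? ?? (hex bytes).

MEM[0x1f,0x0b,0x14,0x15,0x19] = 7e fd 06 69 69

#0 dst[0x0a+2] := {0x1a,0xfd}
#1 dst[0x28+5] := {0xb6,0x06,0x69,0x28,0xb9}
#2 dst[0x19+2] := {0x69,0x28}
#3 dst[0x1e+3] := {0x2c,0x7e,0xf8}
#4 dst[0x14+2] := {0x06,0x69}
query mem[0x1f]=0x7e, mem[0x0b]=0xfd, mem[0x14]=0x06, mem[0x15]=0x69, mem[0x19]=0x69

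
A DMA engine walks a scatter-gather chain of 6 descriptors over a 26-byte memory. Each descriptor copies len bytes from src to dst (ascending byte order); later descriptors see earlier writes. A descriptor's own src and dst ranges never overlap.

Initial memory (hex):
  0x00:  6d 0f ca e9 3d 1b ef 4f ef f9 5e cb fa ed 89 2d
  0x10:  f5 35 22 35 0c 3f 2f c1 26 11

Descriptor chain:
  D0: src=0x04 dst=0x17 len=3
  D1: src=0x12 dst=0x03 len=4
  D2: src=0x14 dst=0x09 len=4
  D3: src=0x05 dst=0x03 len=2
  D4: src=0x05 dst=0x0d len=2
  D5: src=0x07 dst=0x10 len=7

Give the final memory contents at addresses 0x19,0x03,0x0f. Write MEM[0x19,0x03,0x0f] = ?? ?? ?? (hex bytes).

MEM[0x19,0x03,0x0f] = ef 0c 2d

[0] 0x04->0x17 len=3 : 3d 1b ef
[1] 0x12->0x03 len=4 : 22 35 0c 3f
[2] 0x14->0x09 len=4 : 0c 3f 2f 3d
[3] 0x05->0x03 len=2 : 0c 3f
[4] 0x05->0x0d len=2 : 0c 3f
[5] 0x07->0x10 len=7 : 4f ef 0c 3f 2f 3d 0c
query mem[0x19]=0xef, mem[0x03]=0x0c, mem[0x0f]=0x2d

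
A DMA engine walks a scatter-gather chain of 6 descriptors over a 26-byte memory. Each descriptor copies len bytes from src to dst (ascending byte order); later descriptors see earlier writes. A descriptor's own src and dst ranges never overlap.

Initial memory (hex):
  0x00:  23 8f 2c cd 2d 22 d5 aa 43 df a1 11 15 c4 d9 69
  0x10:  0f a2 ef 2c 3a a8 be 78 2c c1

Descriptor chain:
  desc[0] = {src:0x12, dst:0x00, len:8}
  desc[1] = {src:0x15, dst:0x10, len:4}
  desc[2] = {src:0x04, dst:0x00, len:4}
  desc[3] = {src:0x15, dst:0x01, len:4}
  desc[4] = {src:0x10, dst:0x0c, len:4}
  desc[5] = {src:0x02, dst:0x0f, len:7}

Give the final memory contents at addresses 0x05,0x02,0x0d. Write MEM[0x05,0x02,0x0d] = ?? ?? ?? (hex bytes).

MEM[0x05,0x02,0x0d] = 78 be be

[0] 0x12->0x00 len=8 : ef 2c 3a a8 be 78 2c c1
[1] 0x15->0x10 len=4 : a8 be 78 2c
[2] 0x04->0x00 len=4 : be 78 2c c1
[3] 0x15->0x01 len=4 : a8 be 78 2c
[4] 0x10->0x0c len=4 : a8 be 78 2c
[5] 0x02->0x0f len=7 : be 78 2c 78 2c c1 43
query mem[0x05]=0x78, mem[0x02]=0xbe, mem[0x0d]=0xbe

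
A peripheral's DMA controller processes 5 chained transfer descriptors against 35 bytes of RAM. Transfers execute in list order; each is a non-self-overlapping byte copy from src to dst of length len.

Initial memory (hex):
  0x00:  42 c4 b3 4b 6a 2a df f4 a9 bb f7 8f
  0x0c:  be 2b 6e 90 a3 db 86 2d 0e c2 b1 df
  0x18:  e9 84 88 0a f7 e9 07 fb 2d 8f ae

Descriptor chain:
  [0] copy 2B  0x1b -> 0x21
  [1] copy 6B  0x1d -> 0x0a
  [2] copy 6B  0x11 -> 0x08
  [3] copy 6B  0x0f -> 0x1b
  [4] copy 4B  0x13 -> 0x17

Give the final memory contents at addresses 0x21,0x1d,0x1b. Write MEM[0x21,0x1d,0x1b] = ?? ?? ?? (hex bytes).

D0: mem[0x21..0x22] <- [0a f7]
D1: mem[0x0a..0x0f] <- [e9 07 fb 2d 0a f7]
D2: mem[0x08..0x0d] <- [db 86 2d 0e c2 b1]
D3: mem[0x1b..0x20] <- [f7 a3 db 86 2d 0e]
D4: mem[0x17..0x1a] <- [2d 0e c2 b1]
query mem[0x21]=0x0a, mem[0x1d]=0xdb, mem[0x1b]=0xf7

MEM[0x21,0x1d,0x1b] = 0a db f7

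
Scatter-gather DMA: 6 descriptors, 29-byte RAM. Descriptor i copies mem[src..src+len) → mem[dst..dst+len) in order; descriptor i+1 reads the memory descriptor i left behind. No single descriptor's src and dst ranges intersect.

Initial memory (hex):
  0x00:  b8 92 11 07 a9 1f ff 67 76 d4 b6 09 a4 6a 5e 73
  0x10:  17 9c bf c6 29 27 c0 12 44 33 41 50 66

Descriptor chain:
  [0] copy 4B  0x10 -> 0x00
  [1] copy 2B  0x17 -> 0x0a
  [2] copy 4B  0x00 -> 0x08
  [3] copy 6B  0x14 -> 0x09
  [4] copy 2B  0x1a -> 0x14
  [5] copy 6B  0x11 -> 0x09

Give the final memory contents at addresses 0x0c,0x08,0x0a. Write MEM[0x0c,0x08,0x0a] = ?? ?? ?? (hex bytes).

#0 dst[0x00+4] := {0x17,0x9c,0xbf,0xc6}
#1 dst[0x0a+2] := {0x12,0x44}
#2 dst[0x08+4] := {0x17,0x9c,0xbf,0xc6}
#3 dst[0x09+6] := {0x29,0x27,0xc0,0x12,0x44,0x33}
#4 dst[0x14+2] := {0x41,0x50}
#5 dst[0x09+6] := {0x9c,0xbf,0xc6,0x41,0x50,0xc0}
query mem[0x0c]=0x41, mem[0x08]=0x17, mem[0x0a]=0xbf

MEM[0x0c,0x08,0x0a] = 41 17 bf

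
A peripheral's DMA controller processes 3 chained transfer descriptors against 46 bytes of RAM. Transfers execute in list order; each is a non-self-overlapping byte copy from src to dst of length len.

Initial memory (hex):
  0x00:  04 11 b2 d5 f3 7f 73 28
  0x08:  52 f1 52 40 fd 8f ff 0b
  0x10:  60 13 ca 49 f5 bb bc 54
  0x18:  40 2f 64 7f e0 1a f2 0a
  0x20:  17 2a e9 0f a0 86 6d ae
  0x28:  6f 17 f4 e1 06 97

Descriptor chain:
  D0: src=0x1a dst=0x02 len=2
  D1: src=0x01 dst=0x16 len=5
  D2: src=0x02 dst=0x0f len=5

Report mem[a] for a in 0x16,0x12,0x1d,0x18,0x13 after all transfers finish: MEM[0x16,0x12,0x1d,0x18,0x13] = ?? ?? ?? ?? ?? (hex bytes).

#0 dst[0x02+2] := {0x64,0x7f}
#1 dst[0x16+5] := {0x11,0x64,0x7f,0xf3,0x7f}
#2 dst[0x0f+5] := {0x64,0x7f,0xf3,0x7f,0x73}
query mem[0x16]=0x11, mem[0x12]=0x7f, mem[0x1d]=0x1a, mem[0x18]=0x7f, mem[0x13]=0x73

MEM[0x16,0x12,0x1d,0x18,0x13] = 11 7f 1a 7f 73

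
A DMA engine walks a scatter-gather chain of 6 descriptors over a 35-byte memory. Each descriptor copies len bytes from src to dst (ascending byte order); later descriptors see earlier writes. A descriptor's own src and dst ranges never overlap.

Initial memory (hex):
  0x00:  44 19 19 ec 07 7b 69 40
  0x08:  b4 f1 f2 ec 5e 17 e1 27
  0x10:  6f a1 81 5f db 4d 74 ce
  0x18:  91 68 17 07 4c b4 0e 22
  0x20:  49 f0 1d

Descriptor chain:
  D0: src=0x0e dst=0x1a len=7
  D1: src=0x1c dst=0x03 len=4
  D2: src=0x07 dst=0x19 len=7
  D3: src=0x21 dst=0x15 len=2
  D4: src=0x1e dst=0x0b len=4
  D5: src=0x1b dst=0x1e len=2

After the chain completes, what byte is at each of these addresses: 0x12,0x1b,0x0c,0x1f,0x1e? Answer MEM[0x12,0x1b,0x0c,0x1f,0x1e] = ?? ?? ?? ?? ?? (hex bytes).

  after D0: wrote 7B at 0x1a = e1276fa1815fdb
  after D1: wrote 4B at 0x03 = 6fa1815f
  after D2: wrote 7B at 0x19 = 40b4f1f2ec5e17
  after D3: wrote 2B at 0x15 = f01d
  after D4: wrote 4B at 0x0b = 5e17dbf0
  after D5: wrote 2B at 0x1e = f1f2
query mem[0x12]=0x81, mem[0x1b]=0xf1, mem[0x0c]=0x17, mem[0x1f]=0xf2, mem[0x1e]=0xf1

MEM[0x12,0x1b,0x0c,0x1f,0x1e] = 81 f1 17 f2 f1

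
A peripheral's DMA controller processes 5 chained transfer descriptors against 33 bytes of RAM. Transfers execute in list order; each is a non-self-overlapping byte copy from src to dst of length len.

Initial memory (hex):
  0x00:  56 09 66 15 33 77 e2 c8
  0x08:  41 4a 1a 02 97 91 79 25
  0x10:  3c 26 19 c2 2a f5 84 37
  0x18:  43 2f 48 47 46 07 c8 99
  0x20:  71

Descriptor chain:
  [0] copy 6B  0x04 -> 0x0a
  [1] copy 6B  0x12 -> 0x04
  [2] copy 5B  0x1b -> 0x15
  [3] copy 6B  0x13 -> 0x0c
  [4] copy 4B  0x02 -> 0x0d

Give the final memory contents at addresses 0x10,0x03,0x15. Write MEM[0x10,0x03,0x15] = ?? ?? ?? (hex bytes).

[0] 0x04->0x0a len=6 : 33 77 e2 c8 41 4a
[1] 0x12->0x04 len=6 : 19 c2 2a f5 84 37
[2] 0x1b->0x15 len=5 : 47 46 07 c8 99
[3] 0x13->0x0c len=6 : c2 2a 47 46 07 c8
[4] 0x02->0x0d len=4 : 66 15 19 c2
query mem[0x10]=0xc2, mem[0x03]=0x15, mem[0x15]=0x47

MEM[0x10,0x03,0x15] = c2 15 47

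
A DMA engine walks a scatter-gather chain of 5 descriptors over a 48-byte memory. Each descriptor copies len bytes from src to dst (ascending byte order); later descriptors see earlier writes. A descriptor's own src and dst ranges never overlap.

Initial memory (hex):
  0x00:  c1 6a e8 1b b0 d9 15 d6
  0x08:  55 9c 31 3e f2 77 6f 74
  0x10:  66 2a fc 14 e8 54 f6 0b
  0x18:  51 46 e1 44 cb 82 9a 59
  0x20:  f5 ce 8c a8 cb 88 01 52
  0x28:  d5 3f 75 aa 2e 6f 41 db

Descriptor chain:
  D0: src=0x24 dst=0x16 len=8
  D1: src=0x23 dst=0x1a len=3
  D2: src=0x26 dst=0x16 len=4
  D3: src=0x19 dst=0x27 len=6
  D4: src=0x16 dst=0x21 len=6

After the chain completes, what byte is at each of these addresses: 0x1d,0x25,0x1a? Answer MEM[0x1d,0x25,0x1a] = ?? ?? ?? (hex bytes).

MEM[0x1d,0x25,0x1a] = aa a8 a8

D0: mem[0x16..0x1d] <- [cb 88 01 52 d5 3f 75 aa]
D1: mem[0x1a..0x1c] <- [a8 cb 88]
D2: mem[0x16..0x19] <- [01 52 d5 3f]
D3: mem[0x27..0x2c] <- [3f a8 cb 88 aa 9a]
D4: mem[0x21..0x26] <- [01 52 d5 3f a8 cb]
query mem[0x1d]=0xaa, mem[0x25]=0xa8, mem[0x1a]=0xa8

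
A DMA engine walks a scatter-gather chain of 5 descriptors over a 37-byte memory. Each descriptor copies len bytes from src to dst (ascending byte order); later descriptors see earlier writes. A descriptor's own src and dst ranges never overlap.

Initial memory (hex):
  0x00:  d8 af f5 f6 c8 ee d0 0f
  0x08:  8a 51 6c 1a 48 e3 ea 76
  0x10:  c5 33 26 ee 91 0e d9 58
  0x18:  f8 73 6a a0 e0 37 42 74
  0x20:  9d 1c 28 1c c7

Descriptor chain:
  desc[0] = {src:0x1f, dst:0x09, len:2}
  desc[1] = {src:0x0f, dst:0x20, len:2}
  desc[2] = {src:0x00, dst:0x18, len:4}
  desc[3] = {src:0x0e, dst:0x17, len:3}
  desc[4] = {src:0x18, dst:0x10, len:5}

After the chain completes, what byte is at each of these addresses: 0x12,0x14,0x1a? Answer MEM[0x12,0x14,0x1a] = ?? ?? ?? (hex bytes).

[0] 0x1f->0x09 len=2 : 74 9d
[1] 0x0f->0x20 len=2 : 76 c5
[2] 0x00->0x18 len=4 : d8 af f5 f6
[3] 0x0e->0x17 len=3 : ea 76 c5
[4] 0x18->0x10 len=5 : 76 c5 f5 f6 e0
query mem[0x12]=0xf5, mem[0x14]=0xe0, mem[0x1a]=0xf5

MEM[0x12,0x14,0x1a] = f5 e0 f5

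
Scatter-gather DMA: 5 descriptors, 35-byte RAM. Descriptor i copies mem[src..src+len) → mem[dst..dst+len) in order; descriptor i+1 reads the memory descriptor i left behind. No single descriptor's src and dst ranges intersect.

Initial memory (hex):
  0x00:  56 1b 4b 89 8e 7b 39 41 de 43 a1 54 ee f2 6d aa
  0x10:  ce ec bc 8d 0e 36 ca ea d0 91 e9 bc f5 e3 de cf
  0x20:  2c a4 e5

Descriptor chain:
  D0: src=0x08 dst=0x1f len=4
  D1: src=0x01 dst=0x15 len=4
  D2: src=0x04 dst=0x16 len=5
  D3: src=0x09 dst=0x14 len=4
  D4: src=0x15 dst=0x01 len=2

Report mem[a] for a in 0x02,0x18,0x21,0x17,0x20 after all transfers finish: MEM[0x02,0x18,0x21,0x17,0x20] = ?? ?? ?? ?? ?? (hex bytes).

MEM[0x02,0x18,0x21,0x17,0x20] = 54 39 a1 ee 43

[0] 0x08->0x1f len=4 : de 43 a1 54
[1] 0x01->0x15 len=4 : 1b 4b 89 8e
[2] 0x04->0x16 len=5 : 8e 7b 39 41 de
[3] 0x09->0x14 len=4 : 43 a1 54 ee
[4] 0x15->0x01 len=2 : a1 54
query mem[0x02]=0x54, mem[0x18]=0x39, mem[0x21]=0xa1, mem[0x17]=0xee, mem[0x20]=0x43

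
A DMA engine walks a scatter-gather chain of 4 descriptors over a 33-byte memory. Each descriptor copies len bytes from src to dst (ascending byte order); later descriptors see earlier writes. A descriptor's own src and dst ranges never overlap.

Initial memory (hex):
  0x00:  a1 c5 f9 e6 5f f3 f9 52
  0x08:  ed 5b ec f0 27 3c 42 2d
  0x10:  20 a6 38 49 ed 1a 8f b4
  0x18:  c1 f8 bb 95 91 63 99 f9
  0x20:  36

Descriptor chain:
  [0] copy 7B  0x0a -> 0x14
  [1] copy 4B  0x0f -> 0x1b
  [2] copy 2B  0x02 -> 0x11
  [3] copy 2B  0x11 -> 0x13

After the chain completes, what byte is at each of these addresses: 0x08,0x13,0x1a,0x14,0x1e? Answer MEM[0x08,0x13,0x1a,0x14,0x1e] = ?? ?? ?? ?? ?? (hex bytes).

MEM[0x08,0x13,0x1a,0x14,0x1e] = ed f9 20 e6 38

#0 dst[0x14+7] := {0xec,0xf0,0x27,0x3c,0x42,0x2d,0x20}
#1 dst[0x1b+4] := {0x2d,0x20,0xa6,0x38}
#2 dst[0x11+2] := {0xf9,0xe6}
#3 dst[0x13+2] := {0xf9,0xe6}
query mem[0x08]=0xed, mem[0x13]=0xf9, mem[0x1a]=0x20, mem[0x14]=0xe6, mem[0x1e]=0x38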